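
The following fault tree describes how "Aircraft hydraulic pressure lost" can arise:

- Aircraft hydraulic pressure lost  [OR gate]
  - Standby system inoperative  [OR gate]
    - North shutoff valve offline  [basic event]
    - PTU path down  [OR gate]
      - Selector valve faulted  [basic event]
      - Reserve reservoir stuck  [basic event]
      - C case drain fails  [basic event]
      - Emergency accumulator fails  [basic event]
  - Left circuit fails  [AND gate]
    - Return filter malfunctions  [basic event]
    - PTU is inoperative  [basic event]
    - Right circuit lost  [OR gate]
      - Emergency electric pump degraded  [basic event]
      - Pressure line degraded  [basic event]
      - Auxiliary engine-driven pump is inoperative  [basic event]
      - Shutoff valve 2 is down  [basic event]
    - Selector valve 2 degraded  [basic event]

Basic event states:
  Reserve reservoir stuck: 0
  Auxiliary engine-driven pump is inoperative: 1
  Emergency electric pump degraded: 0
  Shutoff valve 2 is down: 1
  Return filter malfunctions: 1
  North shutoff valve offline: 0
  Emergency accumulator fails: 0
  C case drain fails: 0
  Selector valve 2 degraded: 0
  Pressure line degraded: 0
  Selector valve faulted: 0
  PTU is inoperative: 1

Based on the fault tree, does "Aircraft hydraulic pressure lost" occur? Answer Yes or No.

PTU path down [OR]: Selector valve faulted=not, Reserve reservoir stuck=not, C case drain fails=not, Emergency accumulator fails=not → no input occurs → does not occur.
Standby system inoperative [OR]: North shutoff valve offline=not, PTU path down=not → no input occurs → does not occur.
Right circuit lost [OR]: Emergency electric pump degraded=not, Pressure line degraded=not, Auxiliary engine-driven pump is inoperative=occurs, Shutoff valve 2 is down=occurs → at least one input occurs → occurs.
Left circuit fails [AND]: Return filter malfunctions=occurs, PTU is inoperative=occurs, Right circuit lost=occurs, Selector valve 2 degraded=not → not all inputs occur → does not occur.
Aircraft hydraulic pressure lost [OR]: Standby system inoperative=not, Left circuit fails=not → no input occurs → does not occur.

No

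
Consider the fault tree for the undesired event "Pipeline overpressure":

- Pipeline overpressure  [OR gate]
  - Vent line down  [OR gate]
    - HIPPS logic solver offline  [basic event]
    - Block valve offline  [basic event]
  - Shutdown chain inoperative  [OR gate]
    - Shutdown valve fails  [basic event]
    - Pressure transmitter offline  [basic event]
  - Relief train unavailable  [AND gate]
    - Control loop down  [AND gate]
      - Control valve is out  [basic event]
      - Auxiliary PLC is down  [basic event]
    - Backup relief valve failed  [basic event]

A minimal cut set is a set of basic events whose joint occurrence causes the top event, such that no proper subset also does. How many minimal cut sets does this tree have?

5

Vent line down [OR]: union of children's cut sets → 2 cut set(s).
Shutdown chain inoperative [OR]: union of children's cut sets → 2 cut set(s).
Control loop down [AND]: one cut set from each child combined → 1 × 1 = 1 cut set(s).
Relief train unavailable [AND]: one cut set from each child combined → 1 × 1 = 1 cut set(s).
Pipeline overpressure [OR]: union of children's cut sets → 5 cut set(s).
Minimal cut sets: {HIPPS logic solver offline}; {Block valve offline}; {Shutdown valve fails}; {Pressure transmitter offline}; {Auxiliary PLC is down, Backup relief valve failed, Control valve is out}.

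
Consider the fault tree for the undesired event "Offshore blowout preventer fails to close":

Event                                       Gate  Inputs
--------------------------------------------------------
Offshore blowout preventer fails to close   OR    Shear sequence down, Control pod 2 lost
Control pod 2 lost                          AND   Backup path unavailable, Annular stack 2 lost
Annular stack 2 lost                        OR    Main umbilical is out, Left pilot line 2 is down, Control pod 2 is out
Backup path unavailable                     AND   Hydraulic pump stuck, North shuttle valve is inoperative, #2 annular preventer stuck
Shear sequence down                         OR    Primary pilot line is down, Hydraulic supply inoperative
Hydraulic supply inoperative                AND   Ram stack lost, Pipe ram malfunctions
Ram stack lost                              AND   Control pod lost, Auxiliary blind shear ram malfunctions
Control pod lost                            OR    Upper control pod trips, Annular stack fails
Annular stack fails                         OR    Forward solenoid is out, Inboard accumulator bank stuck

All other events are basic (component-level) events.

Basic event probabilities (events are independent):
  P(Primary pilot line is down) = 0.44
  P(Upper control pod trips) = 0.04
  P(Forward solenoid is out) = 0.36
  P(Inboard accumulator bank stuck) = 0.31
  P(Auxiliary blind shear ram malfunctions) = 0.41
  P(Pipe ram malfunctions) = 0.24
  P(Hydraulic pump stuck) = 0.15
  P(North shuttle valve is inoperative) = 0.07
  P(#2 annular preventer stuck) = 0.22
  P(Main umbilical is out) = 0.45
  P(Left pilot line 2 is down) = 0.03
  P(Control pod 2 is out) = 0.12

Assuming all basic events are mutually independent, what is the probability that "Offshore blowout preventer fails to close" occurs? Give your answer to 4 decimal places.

0.4724

P(Annular stack fails) [OR] = 1 − (1−0.36) × (1−0.31) = 0.558400
P(Control pod lost) [OR] = 1 − (1−0.04) × (1−0.558400) = 0.576064
P(Ram stack lost) [AND] = 0.576064 × 0.41 = 0.236186
P(Hydraulic supply inoperative) [AND] = 0.236186 × 0.24 = 0.056685
P(Shear sequence down) [OR] = 1 − (1−0.44) × (1−0.056685) = 0.471744
P(Backup path unavailable) [AND] = 0.15 × 0.07 × 0.22 = 0.002310
P(Annular stack 2 lost) [OR] = 1 − (1−0.45) × (1−0.03) × (1−0.12) = 0.530520
P(Control pod 2 lost) [AND] = 0.002310 × 0.530520 = 0.001226
P(Offshore blowout preventer fails to close) [OR] = 1 − (1−0.471744) × (1−0.001226) = 0.472392
Rounded to 4 decimal places: P(Offshore blowout preventer fails to close) ≈ 0.4724.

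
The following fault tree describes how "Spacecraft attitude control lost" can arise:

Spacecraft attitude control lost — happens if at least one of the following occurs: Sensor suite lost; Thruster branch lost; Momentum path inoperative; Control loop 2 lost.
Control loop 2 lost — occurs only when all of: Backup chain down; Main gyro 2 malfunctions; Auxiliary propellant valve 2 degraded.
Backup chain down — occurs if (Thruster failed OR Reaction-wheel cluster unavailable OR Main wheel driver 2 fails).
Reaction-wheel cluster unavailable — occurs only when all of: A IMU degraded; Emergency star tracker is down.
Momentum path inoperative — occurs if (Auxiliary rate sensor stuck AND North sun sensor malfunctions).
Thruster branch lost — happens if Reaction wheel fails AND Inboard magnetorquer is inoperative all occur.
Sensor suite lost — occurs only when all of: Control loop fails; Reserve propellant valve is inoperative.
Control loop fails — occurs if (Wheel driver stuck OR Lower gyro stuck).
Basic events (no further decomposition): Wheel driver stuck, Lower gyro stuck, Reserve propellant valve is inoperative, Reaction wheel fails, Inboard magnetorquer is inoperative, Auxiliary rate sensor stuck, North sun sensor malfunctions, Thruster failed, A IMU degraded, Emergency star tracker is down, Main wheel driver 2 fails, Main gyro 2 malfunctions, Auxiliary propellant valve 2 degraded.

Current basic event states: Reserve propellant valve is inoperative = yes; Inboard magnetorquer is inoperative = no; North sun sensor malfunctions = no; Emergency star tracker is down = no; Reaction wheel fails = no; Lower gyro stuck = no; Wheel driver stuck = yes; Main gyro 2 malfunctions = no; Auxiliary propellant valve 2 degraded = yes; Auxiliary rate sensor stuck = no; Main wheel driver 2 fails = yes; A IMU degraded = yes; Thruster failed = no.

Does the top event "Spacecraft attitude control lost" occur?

Yes

Control loop fails [OR]: Wheel driver stuck=occurs, Lower gyro stuck=not → at least one input occurs → occurs.
Sensor suite lost [AND]: Control loop fails=occurs, Reserve propellant valve is inoperative=occurs → all inputs occur → occurs.
Thruster branch lost [AND]: Reaction wheel fails=not, Inboard magnetorquer is inoperative=not → not all inputs occur → does not occur.
Momentum path inoperative [AND]: Auxiliary rate sensor stuck=not, North sun sensor malfunctions=not → not all inputs occur → does not occur.
Reaction-wheel cluster unavailable [AND]: A IMU degraded=occurs, Emergency star tracker is down=not → not all inputs occur → does not occur.
Backup chain down [OR]: Thruster failed=not, Reaction-wheel cluster unavailable=not, Main wheel driver 2 fails=occurs → at least one input occurs → occurs.
Control loop 2 lost [AND]: Backup chain down=occurs, Main gyro 2 malfunctions=not, Auxiliary propellant valve 2 degraded=occurs → not all inputs occur → does not occur.
Spacecraft attitude control lost [OR]: Sensor suite lost=occurs, Thruster branch lost=not, Momentum path inoperative=not, Control loop 2 lost=not → at least one input occurs → occurs.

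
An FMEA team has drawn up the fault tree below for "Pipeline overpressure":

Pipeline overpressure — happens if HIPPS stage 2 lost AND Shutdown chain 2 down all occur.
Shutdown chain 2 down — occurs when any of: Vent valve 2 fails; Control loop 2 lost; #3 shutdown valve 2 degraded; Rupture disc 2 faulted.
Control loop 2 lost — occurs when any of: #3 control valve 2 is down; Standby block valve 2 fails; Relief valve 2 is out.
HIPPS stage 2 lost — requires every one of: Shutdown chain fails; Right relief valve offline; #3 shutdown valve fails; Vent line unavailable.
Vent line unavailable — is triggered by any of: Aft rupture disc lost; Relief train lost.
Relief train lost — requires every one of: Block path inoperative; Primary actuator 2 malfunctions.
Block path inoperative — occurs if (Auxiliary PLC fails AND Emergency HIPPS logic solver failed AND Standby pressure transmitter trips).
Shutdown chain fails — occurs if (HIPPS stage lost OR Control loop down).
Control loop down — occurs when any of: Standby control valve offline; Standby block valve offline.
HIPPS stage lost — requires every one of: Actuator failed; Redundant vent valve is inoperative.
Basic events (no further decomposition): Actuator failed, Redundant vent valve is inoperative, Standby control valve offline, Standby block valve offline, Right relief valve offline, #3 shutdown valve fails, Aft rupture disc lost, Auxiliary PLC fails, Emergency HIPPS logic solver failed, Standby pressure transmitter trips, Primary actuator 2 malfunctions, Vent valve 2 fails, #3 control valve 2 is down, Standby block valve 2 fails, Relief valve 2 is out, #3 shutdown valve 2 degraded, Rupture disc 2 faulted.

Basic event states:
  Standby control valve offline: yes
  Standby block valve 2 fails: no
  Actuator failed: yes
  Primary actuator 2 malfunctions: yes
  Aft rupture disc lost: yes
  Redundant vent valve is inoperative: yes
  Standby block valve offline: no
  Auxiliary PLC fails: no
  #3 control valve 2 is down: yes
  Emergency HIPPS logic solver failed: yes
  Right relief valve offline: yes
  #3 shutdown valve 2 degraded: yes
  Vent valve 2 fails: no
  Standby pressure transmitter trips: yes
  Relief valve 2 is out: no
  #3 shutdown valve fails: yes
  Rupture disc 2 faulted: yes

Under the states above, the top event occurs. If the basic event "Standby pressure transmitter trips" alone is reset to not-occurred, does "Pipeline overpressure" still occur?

Yes

Counterfactual: set "Standby pressure transmitter trips" to not occurred.
HIPPS stage lost [AND]: Actuator failed=occurs, Redundant vent valve is inoperative=occurs → all inputs occur → occurs.
Control loop down [OR]: Standby control valve offline=occurs, Standby block valve offline=not → at least one input occurs → occurs.
Shutdown chain fails [OR]: HIPPS stage lost=occurs, Control loop down=occurs → at least one input occurs → occurs.
Block path inoperative [AND]: Auxiliary PLC fails=not, Emergency HIPPS logic solver failed=occurs, Standby pressure transmitter trips=not → not all inputs occur → does not occur.
Relief train lost [AND]: Block path inoperative=not, Primary actuator 2 malfunctions=occurs → not all inputs occur → does not occur.
Vent line unavailable [OR]: Aft rupture disc lost=occurs, Relief train lost=not → at least one input occurs → occurs.
HIPPS stage 2 lost [AND]: Shutdown chain fails=occurs, Right relief valve offline=occurs, #3 shutdown valve fails=occurs, Vent line unavailable=occurs → all inputs occur → occurs.
Control loop 2 lost [OR]: #3 control valve 2 is down=occurs, Standby block valve 2 fails=not, Relief valve 2 is out=not → at least one input occurs → occurs.
Shutdown chain 2 down [OR]: Vent valve 2 fails=not, Control loop 2 lost=occurs, #3 shutdown valve 2 degraded=occurs, Rupture disc 2 faulted=occurs → at least one input occurs → occurs.
Pipeline overpressure [AND]: HIPPS stage 2 lost=occurs, Shutdown chain 2 down=occurs → all inputs occur → occurs.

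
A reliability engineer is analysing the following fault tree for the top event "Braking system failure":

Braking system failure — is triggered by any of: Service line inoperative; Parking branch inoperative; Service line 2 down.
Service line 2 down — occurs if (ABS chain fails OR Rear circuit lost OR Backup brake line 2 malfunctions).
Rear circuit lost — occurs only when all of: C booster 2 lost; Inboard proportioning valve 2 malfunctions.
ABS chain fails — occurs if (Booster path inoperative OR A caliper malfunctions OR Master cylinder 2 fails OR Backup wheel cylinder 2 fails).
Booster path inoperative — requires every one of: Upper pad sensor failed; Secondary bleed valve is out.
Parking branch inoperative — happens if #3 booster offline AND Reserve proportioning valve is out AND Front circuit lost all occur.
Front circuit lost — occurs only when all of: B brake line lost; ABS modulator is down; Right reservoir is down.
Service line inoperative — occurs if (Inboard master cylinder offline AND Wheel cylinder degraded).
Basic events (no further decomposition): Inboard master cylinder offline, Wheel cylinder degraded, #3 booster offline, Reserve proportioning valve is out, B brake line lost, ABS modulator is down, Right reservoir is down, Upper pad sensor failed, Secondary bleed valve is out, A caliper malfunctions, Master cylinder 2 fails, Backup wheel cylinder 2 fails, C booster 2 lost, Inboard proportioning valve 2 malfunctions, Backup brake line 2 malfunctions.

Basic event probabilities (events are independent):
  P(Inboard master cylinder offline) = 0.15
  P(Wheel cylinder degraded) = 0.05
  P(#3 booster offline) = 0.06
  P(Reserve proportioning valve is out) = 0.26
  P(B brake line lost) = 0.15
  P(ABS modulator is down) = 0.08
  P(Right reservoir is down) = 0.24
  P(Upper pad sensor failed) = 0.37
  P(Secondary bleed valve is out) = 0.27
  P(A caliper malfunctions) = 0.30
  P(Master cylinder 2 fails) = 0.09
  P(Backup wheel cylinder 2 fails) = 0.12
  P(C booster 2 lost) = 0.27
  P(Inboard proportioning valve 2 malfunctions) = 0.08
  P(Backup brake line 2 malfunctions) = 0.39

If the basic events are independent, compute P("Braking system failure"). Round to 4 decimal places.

0.7011

P(Service line inoperative) [AND] = 0.15 × 0.05 = 0.007500
P(Front circuit lost) [AND] = 0.15 × 0.08 × 0.24 = 0.002880
P(Parking branch inoperative) [AND] = 0.06 × 0.26 × 0.002880 = 0.000045
P(Booster path inoperative) [AND] = 0.37 × 0.27 = 0.099900
P(ABS chain fails) [OR] = 1 − (1−0.099900) × (1−0.30) × (1−0.09) × (1−0.12) = 0.495440
P(Rear circuit lost) [AND] = 0.27 × 0.08 = 0.021600
P(Service line 2 down) [OR] = 1 − (1−0.495440) × (1−0.021600) × (1−0.39) = 0.698866
P(Braking system failure) [OR] = 1 − (1−0.007500) × (1−0.000045) × (1−0.698866) = 0.701138
Rounded to 4 decimal places: P(Braking system failure) ≈ 0.7011.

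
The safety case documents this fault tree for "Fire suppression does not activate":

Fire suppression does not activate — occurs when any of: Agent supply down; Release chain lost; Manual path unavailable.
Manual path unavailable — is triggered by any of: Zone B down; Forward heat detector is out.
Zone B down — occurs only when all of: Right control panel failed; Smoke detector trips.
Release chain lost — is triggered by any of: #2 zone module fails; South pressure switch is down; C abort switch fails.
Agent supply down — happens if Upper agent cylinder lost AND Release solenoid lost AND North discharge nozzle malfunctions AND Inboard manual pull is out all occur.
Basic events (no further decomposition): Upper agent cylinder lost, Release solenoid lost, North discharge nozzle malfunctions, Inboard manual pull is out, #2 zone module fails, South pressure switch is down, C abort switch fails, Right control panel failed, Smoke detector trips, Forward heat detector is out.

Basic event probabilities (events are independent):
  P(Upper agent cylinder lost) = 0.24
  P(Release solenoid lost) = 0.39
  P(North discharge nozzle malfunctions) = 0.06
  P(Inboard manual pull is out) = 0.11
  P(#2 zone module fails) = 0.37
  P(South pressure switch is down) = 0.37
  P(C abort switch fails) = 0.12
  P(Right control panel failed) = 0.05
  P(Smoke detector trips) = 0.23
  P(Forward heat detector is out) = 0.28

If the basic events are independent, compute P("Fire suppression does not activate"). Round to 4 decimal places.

0.7516

P(Agent supply down) [AND] = 0.24 × 0.39 × 0.06 × 0.11 = 0.000618
P(Release chain lost) [OR] = 1 − (1−0.37) × (1−0.37) × (1−0.12) = 0.650728
P(Zone B down) [AND] = 0.05 × 0.23 = 0.011500
P(Manual path unavailable) [OR] = 1 − (1−0.011500) × (1−0.28) = 0.288280
P(Fire suppression does not activate) [OR] = 1 − (1−0.000618) × (1−0.650728) × (1−0.288280) = 0.751570
Rounded to 4 decimal places: P(Fire suppression does not activate) ≈ 0.7516.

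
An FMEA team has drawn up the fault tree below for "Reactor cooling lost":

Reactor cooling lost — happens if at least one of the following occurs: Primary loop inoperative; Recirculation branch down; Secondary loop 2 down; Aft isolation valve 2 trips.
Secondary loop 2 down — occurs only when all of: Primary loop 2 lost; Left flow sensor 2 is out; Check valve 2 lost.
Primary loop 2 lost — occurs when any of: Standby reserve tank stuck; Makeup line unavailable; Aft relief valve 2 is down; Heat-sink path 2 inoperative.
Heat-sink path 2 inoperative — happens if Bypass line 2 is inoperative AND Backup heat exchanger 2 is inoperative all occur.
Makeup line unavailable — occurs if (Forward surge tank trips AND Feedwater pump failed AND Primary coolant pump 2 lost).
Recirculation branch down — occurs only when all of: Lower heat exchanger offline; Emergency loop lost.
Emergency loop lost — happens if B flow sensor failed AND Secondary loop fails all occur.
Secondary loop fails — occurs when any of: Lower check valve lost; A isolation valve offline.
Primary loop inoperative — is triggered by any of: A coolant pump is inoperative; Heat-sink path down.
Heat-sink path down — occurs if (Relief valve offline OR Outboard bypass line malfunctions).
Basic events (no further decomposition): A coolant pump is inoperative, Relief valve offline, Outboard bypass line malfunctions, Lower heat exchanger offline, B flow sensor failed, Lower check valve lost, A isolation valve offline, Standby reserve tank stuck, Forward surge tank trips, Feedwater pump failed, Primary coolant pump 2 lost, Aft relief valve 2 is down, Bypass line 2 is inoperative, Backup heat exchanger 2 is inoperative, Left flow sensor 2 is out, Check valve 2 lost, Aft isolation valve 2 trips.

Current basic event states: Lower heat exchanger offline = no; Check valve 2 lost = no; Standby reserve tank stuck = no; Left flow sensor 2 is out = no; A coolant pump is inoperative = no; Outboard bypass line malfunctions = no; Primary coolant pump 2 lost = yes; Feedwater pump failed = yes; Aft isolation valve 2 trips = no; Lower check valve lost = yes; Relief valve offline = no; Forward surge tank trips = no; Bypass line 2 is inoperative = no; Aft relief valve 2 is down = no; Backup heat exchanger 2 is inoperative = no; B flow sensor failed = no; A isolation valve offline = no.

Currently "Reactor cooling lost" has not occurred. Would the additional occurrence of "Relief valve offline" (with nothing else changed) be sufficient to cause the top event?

Yes

Counterfactual: set "Relief valve offline" to occurred.
Heat-sink path down [OR]: Relief valve offline=occurs, Outboard bypass line malfunctions=not → at least one input occurs → occurs.
Primary loop inoperative [OR]: A coolant pump is inoperative=not, Heat-sink path down=occurs → at least one input occurs → occurs.
Secondary loop fails [OR]: Lower check valve lost=occurs, A isolation valve offline=not → at least one input occurs → occurs.
Emergency loop lost [AND]: B flow sensor failed=not, Secondary loop fails=occurs → not all inputs occur → does not occur.
Recirculation branch down [AND]: Lower heat exchanger offline=not, Emergency loop lost=not → not all inputs occur → does not occur.
Makeup line unavailable [AND]: Forward surge tank trips=not, Feedwater pump failed=occurs, Primary coolant pump 2 lost=occurs → not all inputs occur → does not occur.
Heat-sink path 2 inoperative [AND]: Bypass line 2 is inoperative=not, Backup heat exchanger 2 is inoperative=not → not all inputs occur → does not occur.
Primary loop 2 lost [OR]: Standby reserve tank stuck=not, Makeup line unavailable=not, Aft relief valve 2 is down=not, Heat-sink path 2 inoperative=not → no input occurs → does not occur.
Secondary loop 2 down [AND]: Primary loop 2 lost=not, Left flow sensor 2 is out=not, Check valve 2 lost=not → not all inputs occur → does not occur.
Reactor cooling lost [OR]: Primary loop inoperative=occurs, Recirculation branch down=not, Secondary loop 2 down=not, Aft isolation valve 2 trips=not → at least one input occurs → occurs.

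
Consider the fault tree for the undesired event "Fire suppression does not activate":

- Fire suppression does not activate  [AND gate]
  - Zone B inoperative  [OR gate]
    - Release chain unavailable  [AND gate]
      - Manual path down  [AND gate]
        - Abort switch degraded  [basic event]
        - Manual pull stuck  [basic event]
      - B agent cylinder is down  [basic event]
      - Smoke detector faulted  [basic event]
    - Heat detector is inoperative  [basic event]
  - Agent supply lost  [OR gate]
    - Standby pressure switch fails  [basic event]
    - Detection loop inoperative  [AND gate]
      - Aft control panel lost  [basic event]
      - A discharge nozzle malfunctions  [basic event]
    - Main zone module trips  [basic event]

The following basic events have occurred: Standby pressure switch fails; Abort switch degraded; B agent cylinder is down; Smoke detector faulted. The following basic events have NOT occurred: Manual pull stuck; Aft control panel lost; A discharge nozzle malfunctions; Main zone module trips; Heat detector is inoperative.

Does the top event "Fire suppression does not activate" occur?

No

Manual path down [AND]: Abort switch degraded=occurs, Manual pull stuck=not → not all inputs occur → does not occur.
Release chain unavailable [AND]: Manual path down=not, B agent cylinder is down=occurs, Smoke detector faulted=occurs → not all inputs occur → does not occur.
Zone B inoperative [OR]: Release chain unavailable=not, Heat detector is inoperative=not → no input occurs → does not occur.
Detection loop inoperative [AND]: Aft control panel lost=not, A discharge nozzle malfunctions=not → not all inputs occur → does not occur.
Agent supply lost [OR]: Standby pressure switch fails=occurs, Detection loop inoperative=not, Main zone module trips=not → at least one input occurs → occurs.
Fire suppression does not activate [AND]: Zone B inoperative=not, Agent supply lost=occurs → not all inputs occur → does not occur.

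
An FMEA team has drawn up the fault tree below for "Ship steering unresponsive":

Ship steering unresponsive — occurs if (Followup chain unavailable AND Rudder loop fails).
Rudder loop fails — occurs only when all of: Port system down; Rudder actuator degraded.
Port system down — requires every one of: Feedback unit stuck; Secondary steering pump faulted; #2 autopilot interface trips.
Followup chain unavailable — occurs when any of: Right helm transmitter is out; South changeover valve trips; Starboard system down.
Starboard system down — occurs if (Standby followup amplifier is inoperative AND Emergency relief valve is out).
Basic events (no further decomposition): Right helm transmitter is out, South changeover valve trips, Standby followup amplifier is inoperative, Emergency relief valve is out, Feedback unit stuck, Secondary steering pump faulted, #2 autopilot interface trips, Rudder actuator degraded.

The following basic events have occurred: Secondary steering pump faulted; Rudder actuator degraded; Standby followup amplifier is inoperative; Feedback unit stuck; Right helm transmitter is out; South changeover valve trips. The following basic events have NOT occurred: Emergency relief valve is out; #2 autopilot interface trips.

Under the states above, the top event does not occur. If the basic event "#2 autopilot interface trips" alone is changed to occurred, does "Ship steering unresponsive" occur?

Yes

Counterfactual: set "#2 autopilot interface trips" to occurred.
Starboard system down [AND]: Standby followup amplifier is inoperative=occurs, Emergency relief valve is out=not → not all inputs occur → does not occur.
Followup chain unavailable [OR]: Right helm transmitter is out=occurs, South changeover valve trips=occurs, Starboard system down=not → at least one input occurs → occurs.
Port system down [AND]: Feedback unit stuck=occurs, Secondary steering pump faulted=occurs, #2 autopilot interface trips=occurs → all inputs occur → occurs.
Rudder loop fails [AND]: Port system down=occurs, Rudder actuator degraded=occurs → all inputs occur → occurs.
Ship steering unresponsive [AND]: Followup chain unavailable=occurs, Rudder loop fails=occurs → all inputs occur → occurs.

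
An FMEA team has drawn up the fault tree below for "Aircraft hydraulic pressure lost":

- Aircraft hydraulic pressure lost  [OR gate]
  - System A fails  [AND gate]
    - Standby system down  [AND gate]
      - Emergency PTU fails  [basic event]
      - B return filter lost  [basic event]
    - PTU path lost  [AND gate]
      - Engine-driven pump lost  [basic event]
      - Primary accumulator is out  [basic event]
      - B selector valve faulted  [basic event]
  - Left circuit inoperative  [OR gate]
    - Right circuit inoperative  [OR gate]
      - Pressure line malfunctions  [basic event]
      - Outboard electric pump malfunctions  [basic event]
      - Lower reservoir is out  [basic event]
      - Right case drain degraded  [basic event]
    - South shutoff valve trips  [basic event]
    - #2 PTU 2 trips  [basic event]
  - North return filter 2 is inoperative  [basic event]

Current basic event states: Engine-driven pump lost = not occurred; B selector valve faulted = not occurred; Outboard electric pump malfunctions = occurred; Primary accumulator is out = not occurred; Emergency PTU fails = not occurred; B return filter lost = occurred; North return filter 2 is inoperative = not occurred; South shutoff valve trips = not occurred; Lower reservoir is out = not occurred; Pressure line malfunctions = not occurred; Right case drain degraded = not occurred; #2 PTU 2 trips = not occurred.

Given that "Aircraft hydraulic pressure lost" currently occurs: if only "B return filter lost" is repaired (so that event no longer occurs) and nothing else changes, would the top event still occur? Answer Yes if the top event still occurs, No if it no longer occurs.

Counterfactual: set "B return filter lost" to not occurred.
Standby system down [AND]: Emergency PTU fails=not, B return filter lost=not → not all inputs occur → does not occur.
PTU path lost [AND]: Engine-driven pump lost=not, Primary accumulator is out=not, B selector valve faulted=not → not all inputs occur → does not occur.
System A fails [AND]: Standby system down=not, PTU path lost=not → not all inputs occur → does not occur.
Right circuit inoperative [OR]: Pressure line malfunctions=not, Outboard electric pump malfunctions=occurs, Lower reservoir is out=not, Right case drain degraded=not → at least one input occurs → occurs.
Left circuit inoperative [OR]: Right circuit inoperative=occurs, South shutoff valve trips=not, #2 PTU 2 trips=not → at least one input occurs → occurs.
Aircraft hydraulic pressure lost [OR]: System A fails=not, Left circuit inoperative=occurs, North return filter 2 is inoperative=not → at least one input occurs → occurs.

Yes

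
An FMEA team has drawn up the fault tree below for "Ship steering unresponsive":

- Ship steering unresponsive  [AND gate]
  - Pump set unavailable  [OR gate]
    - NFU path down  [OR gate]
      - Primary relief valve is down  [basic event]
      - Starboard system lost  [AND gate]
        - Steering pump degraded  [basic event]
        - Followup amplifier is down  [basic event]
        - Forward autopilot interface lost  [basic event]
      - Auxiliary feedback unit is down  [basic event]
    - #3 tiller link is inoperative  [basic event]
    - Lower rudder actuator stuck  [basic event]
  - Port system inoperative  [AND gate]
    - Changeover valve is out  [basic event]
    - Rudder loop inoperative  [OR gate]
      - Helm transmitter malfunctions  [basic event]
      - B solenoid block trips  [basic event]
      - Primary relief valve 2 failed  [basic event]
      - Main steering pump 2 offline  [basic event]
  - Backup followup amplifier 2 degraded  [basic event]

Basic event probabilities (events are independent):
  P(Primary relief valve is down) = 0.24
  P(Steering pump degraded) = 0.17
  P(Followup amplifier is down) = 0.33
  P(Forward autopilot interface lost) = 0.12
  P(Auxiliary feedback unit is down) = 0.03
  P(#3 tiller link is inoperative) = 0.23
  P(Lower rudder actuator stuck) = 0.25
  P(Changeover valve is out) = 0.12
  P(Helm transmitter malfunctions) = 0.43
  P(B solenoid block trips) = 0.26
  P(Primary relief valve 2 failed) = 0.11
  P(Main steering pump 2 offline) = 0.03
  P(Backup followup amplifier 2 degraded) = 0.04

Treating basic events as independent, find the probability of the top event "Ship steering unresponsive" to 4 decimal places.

0.0018

P(Starboard system lost) [AND] = 0.17 × 0.33 × 0.12 = 0.006732
P(NFU path down) [OR] = 1 − (1−0.24) × (1−0.006732) × (1−0.03) = 0.267763
P(Pump set unavailable) [OR] = 1 − (1−0.267763) × (1−0.23) × (1−0.25) = 0.577133
P(Rudder loop inoperative) [OR] = 1 − (1−0.43) × (1−0.26) × (1−0.11) × (1−0.03) = 0.635860
P(Port system inoperative) [AND] = 0.12 × 0.635860 = 0.076303
P(Ship steering unresponsive) [AND] = 0.577133 × 0.076303 × 0.04 = 0.001761
Rounded to 4 decimal places: P(Ship steering unresponsive) ≈ 0.0018.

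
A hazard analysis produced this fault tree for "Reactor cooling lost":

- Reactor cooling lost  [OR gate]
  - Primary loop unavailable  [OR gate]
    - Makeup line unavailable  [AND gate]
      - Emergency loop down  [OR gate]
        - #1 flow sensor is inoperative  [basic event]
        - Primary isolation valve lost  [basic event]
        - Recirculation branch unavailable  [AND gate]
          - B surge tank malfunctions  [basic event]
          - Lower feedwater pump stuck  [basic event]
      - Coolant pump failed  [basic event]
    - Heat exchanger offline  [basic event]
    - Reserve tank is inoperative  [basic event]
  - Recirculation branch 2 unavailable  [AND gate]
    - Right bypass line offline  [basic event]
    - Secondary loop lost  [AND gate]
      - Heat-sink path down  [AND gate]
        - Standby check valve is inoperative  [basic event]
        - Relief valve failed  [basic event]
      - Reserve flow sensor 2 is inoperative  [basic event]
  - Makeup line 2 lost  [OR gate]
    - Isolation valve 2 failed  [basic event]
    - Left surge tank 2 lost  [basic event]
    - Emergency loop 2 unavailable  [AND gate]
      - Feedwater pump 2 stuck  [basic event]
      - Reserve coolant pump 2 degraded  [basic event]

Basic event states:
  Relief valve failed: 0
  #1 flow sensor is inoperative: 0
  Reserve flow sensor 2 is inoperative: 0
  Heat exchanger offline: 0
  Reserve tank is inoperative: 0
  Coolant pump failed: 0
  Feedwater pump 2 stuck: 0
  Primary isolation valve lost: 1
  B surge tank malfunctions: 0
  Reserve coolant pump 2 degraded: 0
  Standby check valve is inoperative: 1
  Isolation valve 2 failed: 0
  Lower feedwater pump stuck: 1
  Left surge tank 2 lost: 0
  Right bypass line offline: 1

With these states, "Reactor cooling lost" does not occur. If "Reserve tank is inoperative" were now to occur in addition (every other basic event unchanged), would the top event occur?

Counterfactual: set "Reserve tank is inoperative" to occurred.
Recirculation branch unavailable [AND]: B surge tank malfunctions=not, Lower feedwater pump stuck=occurs → not all inputs occur → does not occur.
Emergency loop down [OR]: #1 flow sensor is inoperative=not, Primary isolation valve lost=occurs, Recirculation branch unavailable=not → at least one input occurs → occurs.
Makeup line unavailable [AND]: Emergency loop down=occurs, Coolant pump failed=not → not all inputs occur → does not occur.
Primary loop unavailable [OR]: Makeup line unavailable=not, Heat exchanger offline=not, Reserve tank is inoperative=occurs → at least one input occurs → occurs.
Heat-sink path down [AND]: Standby check valve is inoperative=occurs, Relief valve failed=not → not all inputs occur → does not occur.
Secondary loop lost [AND]: Heat-sink path down=not, Reserve flow sensor 2 is inoperative=not → not all inputs occur → does not occur.
Recirculation branch 2 unavailable [AND]: Right bypass line offline=occurs, Secondary loop lost=not → not all inputs occur → does not occur.
Emergency loop 2 unavailable [AND]: Feedwater pump 2 stuck=not, Reserve coolant pump 2 degraded=not → not all inputs occur → does not occur.
Makeup line 2 lost [OR]: Isolation valve 2 failed=not, Left surge tank 2 lost=not, Emergency loop 2 unavailable=not → no input occurs → does not occur.
Reactor cooling lost [OR]: Primary loop unavailable=occurs, Recirculation branch 2 unavailable=not, Makeup line 2 lost=not → at least one input occurs → occurs.

Yes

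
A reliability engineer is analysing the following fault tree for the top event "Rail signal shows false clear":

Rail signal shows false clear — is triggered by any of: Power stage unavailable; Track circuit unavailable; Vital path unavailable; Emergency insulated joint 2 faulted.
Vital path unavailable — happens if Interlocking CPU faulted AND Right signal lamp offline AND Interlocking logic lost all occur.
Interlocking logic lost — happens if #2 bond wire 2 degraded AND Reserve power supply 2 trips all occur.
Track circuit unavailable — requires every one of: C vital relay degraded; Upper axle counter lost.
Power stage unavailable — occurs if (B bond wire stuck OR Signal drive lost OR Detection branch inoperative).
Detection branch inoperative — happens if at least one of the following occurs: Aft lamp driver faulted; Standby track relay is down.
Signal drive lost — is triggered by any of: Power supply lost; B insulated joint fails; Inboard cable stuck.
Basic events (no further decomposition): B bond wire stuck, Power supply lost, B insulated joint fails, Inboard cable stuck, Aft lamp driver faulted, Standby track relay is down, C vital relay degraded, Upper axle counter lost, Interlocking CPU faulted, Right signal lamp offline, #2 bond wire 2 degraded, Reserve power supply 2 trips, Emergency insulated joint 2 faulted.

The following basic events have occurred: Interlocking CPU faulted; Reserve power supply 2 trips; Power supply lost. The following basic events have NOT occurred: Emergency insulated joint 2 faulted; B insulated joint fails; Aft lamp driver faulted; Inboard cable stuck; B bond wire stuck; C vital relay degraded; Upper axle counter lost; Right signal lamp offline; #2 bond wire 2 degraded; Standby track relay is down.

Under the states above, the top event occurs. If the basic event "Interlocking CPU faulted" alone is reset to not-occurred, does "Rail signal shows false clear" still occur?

Counterfactual: set "Interlocking CPU faulted" to not occurred.
Signal drive lost [OR]: Power supply lost=occurs, B insulated joint fails=not, Inboard cable stuck=not → at least one input occurs → occurs.
Detection branch inoperative [OR]: Aft lamp driver faulted=not, Standby track relay is down=not → no input occurs → does not occur.
Power stage unavailable [OR]: B bond wire stuck=not, Signal drive lost=occurs, Detection branch inoperative=not → at least one input occurs → occurs.
Track circuit unavailable [AND]: C vital relay degraded=not, Upper axle counter lost=not → not all inputs occur → does not occur.
Interlocking logic lost [AND]: #2 bond wire 2 degraded=not, Reserve power supply 2 trips=occurs → not all inputs occur → does not occur.
Vital path unavailable [AND]: Interlocking CPU faulted=not, Right signal lamp offline=not, Interlocking logic lost=not → not all inputs occur → does not occur.
Rail signal shows false clear [OR]: Power stage unavailable=occurs, Track circuit unavailable=not, Vital path unavailable=not, Emergency insulated joint 2 faulted=not → at least one input occurs → occurs.

Yes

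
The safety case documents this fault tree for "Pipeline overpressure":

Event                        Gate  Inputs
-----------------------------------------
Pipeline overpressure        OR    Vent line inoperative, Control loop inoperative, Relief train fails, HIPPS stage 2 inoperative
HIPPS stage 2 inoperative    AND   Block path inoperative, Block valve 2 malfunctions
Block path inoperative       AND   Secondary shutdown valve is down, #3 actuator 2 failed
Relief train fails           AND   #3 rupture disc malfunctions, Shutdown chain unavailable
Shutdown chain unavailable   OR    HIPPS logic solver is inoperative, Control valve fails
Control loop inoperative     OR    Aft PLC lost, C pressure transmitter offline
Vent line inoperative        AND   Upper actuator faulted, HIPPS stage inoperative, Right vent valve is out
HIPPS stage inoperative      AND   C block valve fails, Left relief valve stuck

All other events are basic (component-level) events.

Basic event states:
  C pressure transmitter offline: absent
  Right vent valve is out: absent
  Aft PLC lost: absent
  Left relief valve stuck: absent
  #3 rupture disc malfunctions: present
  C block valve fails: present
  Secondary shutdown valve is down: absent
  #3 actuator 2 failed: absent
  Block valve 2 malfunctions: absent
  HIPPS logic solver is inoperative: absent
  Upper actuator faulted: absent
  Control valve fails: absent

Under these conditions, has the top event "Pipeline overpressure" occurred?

HIPPS stage inoperative [AND]: C block valve fails=occurs, Left relief valve stuck=not → not all inputs occur → does not occur.
Vent line inoperative [AND]: Upper actuator faulted=not, HIPPS stage inoperative=not, Right vent valve is out=not → not all inputs occur → does not occur.
Control loop inoperative [OR]: Aft PLC lost=not, C pressure transmitter offline=not → no input occurs → does not occur.
Shutdown chain unavailable [OR]: HIPPS logic solver is inoperative=not, Control valve fails=not → no input occurs → does not occur.
Relief train fails [AND]: #3 rupture disc malfunctions=occurs, Shutdown chain unavailable=not → not all inputs occur → does not occur.
Block path inoperative [AND]: Secondary shutdown valve is down=not, #3 actuator 2 failed=not → not all inputs occur → does not occur.
HIPPS stage 2 inoperative [AND]: Block path inoperative=not, Block valve 2 malfunctions=not → not all inputs occur → does not occur.
Pipeline overpressure [OR]: Vent line inoperative=not, Control loop inoperative=not, Relief train fails=not, HIPPS stage 2 inoperative=not → no input occurs → does not occur.

No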